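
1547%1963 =1547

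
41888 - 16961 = 24927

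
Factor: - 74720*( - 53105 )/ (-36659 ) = - 2^5*5^2 * 7^(- 1) * 13^1*19^1*43^1*467^1 * 5237^(- 1) =- 3968005600/36659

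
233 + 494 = 727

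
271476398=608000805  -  336524407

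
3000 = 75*40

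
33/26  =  1 + 7/26 = 1.27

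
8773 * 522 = 4579506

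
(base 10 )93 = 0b1011101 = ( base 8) 135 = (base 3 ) 10110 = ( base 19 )4H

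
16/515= 16/515=0.03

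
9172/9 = 9172/9 = 1019.11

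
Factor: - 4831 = -4831^1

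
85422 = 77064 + 8358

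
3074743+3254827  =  6329570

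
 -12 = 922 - 934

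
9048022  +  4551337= 13599359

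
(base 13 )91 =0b1110110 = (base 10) 118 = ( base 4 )1312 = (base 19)64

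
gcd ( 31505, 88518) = 1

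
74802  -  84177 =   -  9375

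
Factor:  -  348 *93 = - 2^2*3^2*29^1*31^1 = - 32364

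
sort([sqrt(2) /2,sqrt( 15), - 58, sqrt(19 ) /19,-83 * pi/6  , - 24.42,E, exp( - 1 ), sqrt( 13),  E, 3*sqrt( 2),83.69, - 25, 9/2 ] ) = [ - 58, - 83*pi/6, - 25,  -  24.42,sqrt(19)/19, exp( - 1), sqrt ( 2) /2, E, E, sqrt( 13 ),sqrt( 15), 3 * sqrt( 2) , 9/2,83.69] 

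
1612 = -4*( - 403 ) 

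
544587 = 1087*501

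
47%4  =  3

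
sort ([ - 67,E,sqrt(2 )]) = [ - 67, sqrt( 2 ), E ]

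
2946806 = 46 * 64061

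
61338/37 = 61338/37 = 1657.78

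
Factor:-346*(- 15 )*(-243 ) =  - 1261170 = -  2^1*3^6 * 5^1 *173^1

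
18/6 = 3  =  3.00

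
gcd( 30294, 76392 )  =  18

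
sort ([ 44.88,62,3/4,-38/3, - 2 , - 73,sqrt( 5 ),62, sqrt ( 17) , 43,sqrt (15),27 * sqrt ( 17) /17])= [ - 73,-38/3, - 2 , 3/4, sqrt( 5), sqrt( 15 ), sqrt (17 ), 27 * sqrt ( 17) /17, 43 , 44.88,62, 62]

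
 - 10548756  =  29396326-39945082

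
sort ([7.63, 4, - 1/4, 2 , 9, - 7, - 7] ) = [ - 7, - 7,  -  1/4 , 2,4,7.63, 9 ] 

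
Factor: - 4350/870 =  - 5^1 =- 5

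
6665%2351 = 1963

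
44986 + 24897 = 69883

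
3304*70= 231280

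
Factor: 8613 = 3^3*11^1*29^1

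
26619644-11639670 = 14979974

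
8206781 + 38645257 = 46852038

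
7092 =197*36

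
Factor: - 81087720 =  - 2^3*3^1 *5^1*7^1*37^1 * 2609^1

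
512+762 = 1274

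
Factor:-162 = - 2^1*3^4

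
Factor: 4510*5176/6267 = 2^4*3^(  -  1)*5^1*11^1*41^1*647^1*2089^( - 1 ) = 23343760/6267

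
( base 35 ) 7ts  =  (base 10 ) 9618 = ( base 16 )2592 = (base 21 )10H0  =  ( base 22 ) jj4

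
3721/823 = 3721/823 =4.52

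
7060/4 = 1765 = 1765.00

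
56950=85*670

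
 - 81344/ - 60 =1355+11/15= 1355.73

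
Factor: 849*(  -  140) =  - 2^2*3^1*5^1*7^1 * 283^1 = - 118860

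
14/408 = 7/204 = 0.03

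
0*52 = 0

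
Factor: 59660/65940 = 19/21 = 3^( - 1) * 7^(  -  1 ) * 19^1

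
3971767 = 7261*547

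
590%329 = 261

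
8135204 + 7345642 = 15480846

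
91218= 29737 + 61481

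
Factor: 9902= 2^1*4951^1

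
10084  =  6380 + 3704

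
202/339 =202/339 = 0.60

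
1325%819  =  506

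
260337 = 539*483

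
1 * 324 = 324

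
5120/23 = 222 + 14/23= 222.61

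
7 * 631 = 4417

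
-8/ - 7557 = 8/7557 =0.00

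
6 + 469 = 475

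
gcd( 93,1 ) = 1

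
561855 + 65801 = 627656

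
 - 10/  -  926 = 5/463  =  0.01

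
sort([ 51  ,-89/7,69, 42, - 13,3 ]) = [-13, - 89/7,3, 42,51,69 ]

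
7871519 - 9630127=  -1758608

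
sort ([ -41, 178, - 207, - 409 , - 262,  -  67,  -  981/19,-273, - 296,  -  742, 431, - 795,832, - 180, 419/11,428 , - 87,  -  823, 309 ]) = [-823, - 795,  -  742, - 409,-296, - 273, - 262, - 207,-180, - 87, - 67, - 981/19,-41,  419/11,178,309,428,431,  832]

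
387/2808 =43/312 = 0.14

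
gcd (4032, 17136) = 1008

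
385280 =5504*70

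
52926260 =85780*617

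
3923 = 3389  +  534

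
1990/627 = 3  +  109/627 = 3.17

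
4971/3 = 1657 =1657.00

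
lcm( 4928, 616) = 4928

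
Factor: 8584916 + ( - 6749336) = 2^2*3^1*5^1*30593^1 = 1835580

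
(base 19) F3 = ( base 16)120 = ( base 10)288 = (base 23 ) cc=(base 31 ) 99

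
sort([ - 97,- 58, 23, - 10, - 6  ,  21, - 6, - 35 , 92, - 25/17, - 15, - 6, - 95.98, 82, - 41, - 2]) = [ - 97, - 95.98, - 58,-41, -35, - 15,-10, - 6, - 6, - 6, - 2, - 25/17, 21, 23, 82,92]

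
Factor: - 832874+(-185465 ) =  - 7^1*145477^1  =  -  1018339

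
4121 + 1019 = 5140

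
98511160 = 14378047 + 84133113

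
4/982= 2/491= 0.00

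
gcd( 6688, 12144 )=176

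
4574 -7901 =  - 3327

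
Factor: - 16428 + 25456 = 2^2*37^1 * 61^1 = 9028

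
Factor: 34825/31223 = 5^2*7^1*199^1  *  31223^( - 1 )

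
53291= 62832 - 9541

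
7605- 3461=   4144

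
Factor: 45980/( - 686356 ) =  - 55/821  =  - 5^1 * 11^1*821^(-1)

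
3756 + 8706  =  12462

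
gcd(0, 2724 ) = 2724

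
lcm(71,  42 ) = 2982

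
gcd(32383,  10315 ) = 1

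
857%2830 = 857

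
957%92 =37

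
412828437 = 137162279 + 275666158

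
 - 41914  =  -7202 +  - 34712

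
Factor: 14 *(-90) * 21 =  - 26460 = - 2^2 *3^3*5^1*7^2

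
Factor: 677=677^1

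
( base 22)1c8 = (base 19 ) 21F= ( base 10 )756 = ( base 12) 530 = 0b1011110100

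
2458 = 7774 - 5316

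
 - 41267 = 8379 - 49646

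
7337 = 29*253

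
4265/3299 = 4265/3299 = 1.29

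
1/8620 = 1/8620 =0.00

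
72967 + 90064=163031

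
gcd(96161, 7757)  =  1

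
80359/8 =80359/8= 10044.88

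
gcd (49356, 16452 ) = 16452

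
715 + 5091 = 5806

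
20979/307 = 68 + 103/307= 68.34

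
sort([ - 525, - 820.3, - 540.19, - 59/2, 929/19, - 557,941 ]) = [ - 820.3,- 557,  -  540.19 , - 525,-59/2 , 929/19, 941] 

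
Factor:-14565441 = -3^1*11^1*47^1*9391^1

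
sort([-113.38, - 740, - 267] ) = [ - 740, - 267, - 113.38]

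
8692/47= 184 + 44/47 = 184.94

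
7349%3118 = 1113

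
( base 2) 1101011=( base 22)4J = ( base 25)47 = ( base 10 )107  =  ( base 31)3e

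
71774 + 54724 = 126498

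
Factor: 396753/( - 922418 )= -2^( - 1 )*  3^1*7^1*41^(- 1 )*1607^( - 1 ) * 2699^1 = - 56679/131774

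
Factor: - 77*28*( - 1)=2^2*7^2*11^1  =  2156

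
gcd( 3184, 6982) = 2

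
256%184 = 72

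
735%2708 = 735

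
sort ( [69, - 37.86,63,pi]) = [- 37.86, pi, 63,69 ]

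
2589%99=15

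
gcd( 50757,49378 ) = 7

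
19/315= 19/315=0.06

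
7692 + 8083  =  15775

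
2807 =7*401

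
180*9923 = 1786140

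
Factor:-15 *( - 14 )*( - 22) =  - 4620 = -2^2*3^1*5^1*7^1*11^1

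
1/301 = 1/301 = 0.00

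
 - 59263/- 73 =811 + 60/73 = 811.82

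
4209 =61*69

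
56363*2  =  112726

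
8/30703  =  8/30703 = 0.00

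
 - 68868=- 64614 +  - 4254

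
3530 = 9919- 6389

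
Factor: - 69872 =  - 2^4*11^1 * 397^1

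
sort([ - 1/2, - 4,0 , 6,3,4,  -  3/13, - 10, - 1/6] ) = [ - 10, - 4, - 1/2, - 3/13 , - 1/6, 0,3,  4 , 6 ]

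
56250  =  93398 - 37148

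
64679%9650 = 6779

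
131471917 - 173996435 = - 42524518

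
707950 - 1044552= -336602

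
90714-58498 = 32216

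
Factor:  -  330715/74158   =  - 2^( - 1)*5^1*11^1*859^1*5297^( - 1) = - 47245/10594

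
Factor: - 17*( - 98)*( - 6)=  - 2^2*3^1*7^2 * 17^1 =-  9996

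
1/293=1/293 = 0.00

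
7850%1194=686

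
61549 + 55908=117457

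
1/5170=1/5170 = 0.00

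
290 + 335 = 625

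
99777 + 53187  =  152964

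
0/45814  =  0 = 0.00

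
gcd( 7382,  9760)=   2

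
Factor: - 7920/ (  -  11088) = 5^1*7^( - 1) = 5/7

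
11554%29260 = 11554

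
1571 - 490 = 1081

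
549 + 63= 612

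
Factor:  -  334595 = - 5^1*66919^1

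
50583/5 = 50583/5 = 10116.60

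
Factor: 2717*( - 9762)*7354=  - 195052745316 = -2^2*3^1 * 11^1*13^1*19^1*1627^1*3677^1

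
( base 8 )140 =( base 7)165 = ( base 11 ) 88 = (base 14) 6c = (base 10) 96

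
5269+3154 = 8423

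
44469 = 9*4941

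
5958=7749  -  1791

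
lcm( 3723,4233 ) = 309009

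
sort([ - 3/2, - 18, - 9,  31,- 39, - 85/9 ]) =[ - 39,  -  18, - 85/9, - 9, - 3/2,31] 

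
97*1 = 97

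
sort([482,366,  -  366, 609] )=[-366,366,482,  609]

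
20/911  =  20/911=0.02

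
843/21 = 281/7= 40.14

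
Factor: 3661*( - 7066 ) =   -  25868626 = - 2^1*7^1 * 523^1*3533^1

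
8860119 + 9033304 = 17893423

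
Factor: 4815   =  3^2*5^1*107^1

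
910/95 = 182/19 = 9.58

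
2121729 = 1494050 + 627679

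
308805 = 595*519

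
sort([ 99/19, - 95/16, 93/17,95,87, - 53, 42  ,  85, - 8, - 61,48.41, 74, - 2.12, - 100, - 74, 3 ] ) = [ - 100, -74, - 61, - 53, - 8, - 95/16, - 2.12, 3, 99/19, 93/17, 42, 48.41,74 , 85 , 87,95]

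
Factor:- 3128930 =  - 2^1*5^1*7^1*44699^1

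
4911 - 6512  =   - 1601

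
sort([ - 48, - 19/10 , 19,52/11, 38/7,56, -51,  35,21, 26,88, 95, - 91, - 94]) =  [ - 94,  -  91, - 51,-48, -19/10, 52/11,38/7, 19,21, 26, 35, 56, 88,95]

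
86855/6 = 14475  +  5/6= 14475.83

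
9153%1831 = 1829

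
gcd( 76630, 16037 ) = 79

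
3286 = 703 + 2583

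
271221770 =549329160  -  278107390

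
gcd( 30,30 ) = 30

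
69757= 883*79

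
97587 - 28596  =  68991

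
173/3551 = 173/3551=0.05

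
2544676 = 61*41716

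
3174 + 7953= 11127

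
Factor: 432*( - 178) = - 2^5*3^3 *89^1 = - 76896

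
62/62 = 1 = 1.00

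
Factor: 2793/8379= 3^ ( - 1 ) = 1/3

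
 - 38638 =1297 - 39935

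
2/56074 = 1/28037 = 0.00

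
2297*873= 2005281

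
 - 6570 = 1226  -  7796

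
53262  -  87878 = - 34616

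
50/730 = 5/73  =  0.07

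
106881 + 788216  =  895097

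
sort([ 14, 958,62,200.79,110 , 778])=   [ 14,62,110, 200.79, 778,958] 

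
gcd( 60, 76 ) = 4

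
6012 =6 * 1002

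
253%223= 30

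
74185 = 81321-7136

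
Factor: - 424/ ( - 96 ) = 53/12 =2^( - 2 ) * 3^(-1 )*53^1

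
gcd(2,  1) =1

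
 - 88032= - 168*524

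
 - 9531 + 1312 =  - 8219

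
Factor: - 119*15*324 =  - 578340 = - 2^2 *3^5*5^1 * 7^1 *17^1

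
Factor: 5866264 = 2^3*733283^1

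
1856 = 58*32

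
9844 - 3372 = 6472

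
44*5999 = 263956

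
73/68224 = 73/68224= 0.00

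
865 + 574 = 1439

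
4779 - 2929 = 1850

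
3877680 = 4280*906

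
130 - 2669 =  - 2539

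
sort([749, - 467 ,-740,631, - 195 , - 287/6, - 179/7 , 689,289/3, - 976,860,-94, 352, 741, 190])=[ - 976, - 740, - 467, - 195, - 94, - 287/6 , - 179/7 , 289/3, 190 , 352,  631,  689,741 , 749,860 ]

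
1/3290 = 1/3290 = 0.00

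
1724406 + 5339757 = 7064163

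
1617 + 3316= 4933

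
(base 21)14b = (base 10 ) 536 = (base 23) 107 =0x218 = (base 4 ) 20120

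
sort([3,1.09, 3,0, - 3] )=[ - 3,0, 1.09,3,3]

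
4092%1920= 252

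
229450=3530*65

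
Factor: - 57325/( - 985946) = 2^( - 1 )*5^2*13^( - 2 ) * 2293^1*2917^( - 1) 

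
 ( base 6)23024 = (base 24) 5FG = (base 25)556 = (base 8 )6270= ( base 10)3256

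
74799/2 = 37399+1/2 = 37399.50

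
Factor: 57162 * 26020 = 2^3 * 3^1 * 5^1*7^1*1301^1*1361^1 = 1487355240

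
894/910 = 447/455 = 0.98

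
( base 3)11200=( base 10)126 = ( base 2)1111110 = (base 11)105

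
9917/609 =16 + 173/609= 16.28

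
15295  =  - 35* ( - 437) 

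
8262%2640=342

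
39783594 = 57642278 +-17858684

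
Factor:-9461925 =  - 3^2*5^2*11^1*3823^1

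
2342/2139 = 1 + 203/2139 =1.09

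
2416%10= 6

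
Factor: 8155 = 5^1* 7^1*233^1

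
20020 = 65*308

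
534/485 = 534/485 =1.10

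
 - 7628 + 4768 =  - 2860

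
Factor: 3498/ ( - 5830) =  - 3/5 = -  3^1*5^( -1 )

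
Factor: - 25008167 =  - 151^1*165617^1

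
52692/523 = 52692/523 = 100.75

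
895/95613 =895/95613= 0.01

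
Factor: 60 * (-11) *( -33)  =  21780= 2^2*3^2 * 5^1 * 11^2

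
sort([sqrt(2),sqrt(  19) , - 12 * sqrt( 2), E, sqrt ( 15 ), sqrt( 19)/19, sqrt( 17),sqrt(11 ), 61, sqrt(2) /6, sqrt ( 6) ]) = [ - 12* sqrt(2), sqrt (19)/19 , sqrt ( 2)/6, sqrt( 2 ), sqrt( 6), E, sqrt( 11 ), sqrt( 15), sqrt ( 17 ),sqrt( 19), 61] 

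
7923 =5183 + 2740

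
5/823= 5/823 = 0.01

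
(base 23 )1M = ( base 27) 1I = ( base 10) 45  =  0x2D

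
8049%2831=2387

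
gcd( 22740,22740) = 22740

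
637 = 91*7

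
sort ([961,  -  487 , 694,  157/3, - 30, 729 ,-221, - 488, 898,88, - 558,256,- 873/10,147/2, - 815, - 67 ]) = [ - 815, - 558, - 488,  -  487,-221, - 873/10,-67,- 30,157/3, 147/2, 88, 256,694 , 729,898,961]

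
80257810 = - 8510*(  -  9431 ) 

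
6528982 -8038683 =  - 1509701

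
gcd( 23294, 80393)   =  1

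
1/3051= 1/3051  =  0.00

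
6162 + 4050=10212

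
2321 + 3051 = 5372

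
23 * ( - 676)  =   - 15548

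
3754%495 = 289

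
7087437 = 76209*93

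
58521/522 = 19507/174 = 112.11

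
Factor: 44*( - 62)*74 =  - 201872 = - 2^4*11^1*31^1*37^1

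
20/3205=4/641 = 0.01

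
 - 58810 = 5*( - 11762)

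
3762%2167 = 1595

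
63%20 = 3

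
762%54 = 6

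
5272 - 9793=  - 4521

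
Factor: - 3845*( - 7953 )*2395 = 73237387575  =  3^1*5^2*11^1*241^1*479^1*769^1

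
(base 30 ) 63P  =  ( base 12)3237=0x158B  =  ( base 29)6G5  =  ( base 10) 5515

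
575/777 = 575/777  =  0.74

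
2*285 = 570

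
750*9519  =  7139250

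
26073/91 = 286  +  47/91 = 286.52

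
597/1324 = 597/1324 = 0.45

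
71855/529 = 71855/529 = 135.83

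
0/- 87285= 0/1 = - 0.00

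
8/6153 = 8/6153 = 0.00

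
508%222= 64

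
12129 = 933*13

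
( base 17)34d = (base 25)1cn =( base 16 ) 3b4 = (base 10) 948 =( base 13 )57C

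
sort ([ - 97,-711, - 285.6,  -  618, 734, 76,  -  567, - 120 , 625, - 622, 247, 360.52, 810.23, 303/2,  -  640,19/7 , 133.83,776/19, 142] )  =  [ -711, - 640,- 622, - 618, - 567,-285.6,-120 , - 97,19/7,  776/19,  76, 133.83, 142,303/2,247, 360.52, 625, 734,810.23 ]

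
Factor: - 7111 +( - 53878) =-71^1 * 859^1 = -60989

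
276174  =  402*687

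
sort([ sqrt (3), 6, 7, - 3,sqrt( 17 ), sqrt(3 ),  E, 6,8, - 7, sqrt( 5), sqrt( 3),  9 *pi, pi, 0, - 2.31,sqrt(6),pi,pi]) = [ - 7, - 3, - 2.31,  0 , sqrt( 3 ), sqrt(3), sqrt ( 3),sqrt( 5), sqrt(6),E, pi,pi,pi, sqrt( 17), 6, 6, 7, 8, 9*pi] 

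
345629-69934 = 275695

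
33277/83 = 33277/83 = 400.93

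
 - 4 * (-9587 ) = 38348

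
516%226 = 64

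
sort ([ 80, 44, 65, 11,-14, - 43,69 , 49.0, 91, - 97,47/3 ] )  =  [ - 97, - 43, - 14, 11,47/3,44,49.0, 65, 69, 80 , 91]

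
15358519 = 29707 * 517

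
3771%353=241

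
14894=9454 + 5440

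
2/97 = 2/97 = 0.02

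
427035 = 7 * 61005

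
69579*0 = 0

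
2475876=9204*269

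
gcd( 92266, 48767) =1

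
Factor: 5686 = 2^1*2843^1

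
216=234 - 18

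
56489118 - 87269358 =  - 30780240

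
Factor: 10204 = 2^2*2551^1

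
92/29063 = 92/29063 =0.00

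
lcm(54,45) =270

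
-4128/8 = - 516 = - 516.00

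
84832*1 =84832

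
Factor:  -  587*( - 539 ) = 316393 = 7^2*11^1*587^1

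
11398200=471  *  24200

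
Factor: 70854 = 2^1*3^1*7^2*241^1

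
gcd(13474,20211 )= 6737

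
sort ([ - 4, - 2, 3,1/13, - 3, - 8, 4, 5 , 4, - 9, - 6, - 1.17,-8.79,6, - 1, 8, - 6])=[  -  9, - 8.79 , - 8, - 6, -6, - 4,  -  3, - 2, - 1.17,  -  1,1/13, 3, 4, 4, 5,6,8 ] 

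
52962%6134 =3890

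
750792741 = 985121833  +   - 234329092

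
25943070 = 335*77442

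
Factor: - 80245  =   - 5^1*11^1*1459^1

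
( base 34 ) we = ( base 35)vh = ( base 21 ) 2aa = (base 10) 1102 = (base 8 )2116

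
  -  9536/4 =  - 2384 = - 2384.00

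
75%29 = 17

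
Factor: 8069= 8069^1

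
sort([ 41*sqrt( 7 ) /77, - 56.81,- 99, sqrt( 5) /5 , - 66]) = [ -99, -66, - 56.81,sqrt( 5 ) /5, 41*sqrt(7 ) /77]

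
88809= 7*12687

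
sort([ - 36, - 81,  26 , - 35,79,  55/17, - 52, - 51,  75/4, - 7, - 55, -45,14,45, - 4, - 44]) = [ - 81, - 55, - 52, - 51, - 45, - 44, - 36, - 35, - 7, - 4 , 55/17, 14,75/4,26, 45,79] 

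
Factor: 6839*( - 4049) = -27691111 = - 7^1*977^1*4049^1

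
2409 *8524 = 20534316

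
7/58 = 7/58 = 0.12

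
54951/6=9158  +  1/2 =9158.50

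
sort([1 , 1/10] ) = [ 1/10, 1] 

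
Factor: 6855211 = 11^1 * 73^1*8537^1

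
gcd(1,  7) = 1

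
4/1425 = 4/1425  =  0.00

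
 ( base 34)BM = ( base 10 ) 396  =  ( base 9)480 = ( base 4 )12030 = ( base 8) 614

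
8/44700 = 2/11175 = 0.00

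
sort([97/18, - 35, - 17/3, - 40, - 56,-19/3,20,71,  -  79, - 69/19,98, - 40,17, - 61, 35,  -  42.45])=[ - 79, - 61, - 56, - 42.45, - 40, - 40, - 35,  -  19/3, - 17/3,-69/19 , 97/18,17,  20, 35, 71,98]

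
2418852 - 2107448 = 311404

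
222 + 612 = 834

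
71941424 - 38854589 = 33086835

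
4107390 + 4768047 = 8875437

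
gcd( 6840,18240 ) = 2280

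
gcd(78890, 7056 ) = 98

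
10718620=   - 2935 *( - 3652) 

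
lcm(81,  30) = 810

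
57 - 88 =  -31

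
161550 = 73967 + 87583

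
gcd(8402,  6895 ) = 1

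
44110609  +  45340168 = 89450777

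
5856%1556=1188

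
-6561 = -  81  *81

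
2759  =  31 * 89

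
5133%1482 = 687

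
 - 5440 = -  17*320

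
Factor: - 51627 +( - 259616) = - 311243 = - 547^1*  569^1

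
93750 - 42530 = 51220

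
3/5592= 1/1864 = 0.00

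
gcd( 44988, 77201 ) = 1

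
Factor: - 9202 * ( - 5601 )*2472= 2^4*3^2 * 43^1 * 103^1*107^1* 1867^1 = 127407873744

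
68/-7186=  - 34/3593 = -  0.01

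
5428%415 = 33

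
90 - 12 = 78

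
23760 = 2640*9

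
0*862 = 0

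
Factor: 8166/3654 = 1361/609 = 3^( - 1)*7^( - 1)* 29^( - 1)*1361^1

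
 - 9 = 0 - 9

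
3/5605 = 3/5605 = 0.00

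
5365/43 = 5365/43 = 124.77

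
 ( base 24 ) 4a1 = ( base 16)9F1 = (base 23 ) 4if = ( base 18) 7F7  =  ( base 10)2545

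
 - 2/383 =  - 2/383 = - 0.01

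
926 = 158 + 768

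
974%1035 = 974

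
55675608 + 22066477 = 77742085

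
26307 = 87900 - 61593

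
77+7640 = 7717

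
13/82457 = 13/82457= 0.00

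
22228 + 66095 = 88323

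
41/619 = 41/619 =0.07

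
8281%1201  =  1075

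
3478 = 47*74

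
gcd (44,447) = 1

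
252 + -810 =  - 558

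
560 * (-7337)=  - 4108720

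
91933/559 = 91933/559=164.46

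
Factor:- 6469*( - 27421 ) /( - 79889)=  - 17^1 * 1613^1*6469^1 * 79889^( - 1)  =  - 177386449/79889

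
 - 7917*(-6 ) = 47502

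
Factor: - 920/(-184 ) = 5^1 = 5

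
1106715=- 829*( - 1335)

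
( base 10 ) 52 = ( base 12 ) 44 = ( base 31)1l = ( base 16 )34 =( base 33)1j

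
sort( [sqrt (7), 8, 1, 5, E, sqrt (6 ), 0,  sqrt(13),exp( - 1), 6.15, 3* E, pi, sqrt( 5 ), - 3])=[-3, 0 , exp(-1 ), 1, sqrt(5 ),sqrt(6),sqrt(7), E, pi, sqrt( 13) , 5, 6.15, 8 , 3*E ] 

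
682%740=682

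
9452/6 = 4726/3 =1575.33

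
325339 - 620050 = - 294711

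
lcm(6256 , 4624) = 106352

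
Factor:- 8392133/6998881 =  - 113^ (- 1 )*241^(-1 )*257^( - 1) * 8392133^1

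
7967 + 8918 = 16885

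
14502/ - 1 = - 14502  +  0/1 = - 14502.00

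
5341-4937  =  404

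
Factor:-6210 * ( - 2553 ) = 2^1*3^4*5^1*23^2 * 37^1 = 15854130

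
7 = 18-11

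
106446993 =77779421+28667572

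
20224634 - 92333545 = -72108911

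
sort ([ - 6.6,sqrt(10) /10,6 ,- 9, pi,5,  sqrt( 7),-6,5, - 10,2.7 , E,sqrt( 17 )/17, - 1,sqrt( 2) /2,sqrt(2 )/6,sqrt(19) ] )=[-10,  -  9, - 6.6, - 6, -1, sqrt(2 ) /6,sqrt (17)/17,sqrt( 10)/10,sqrt(2)/2 , sqrt( 7 ), 2.7 , E,pi,sqrt(19),5,  5,6]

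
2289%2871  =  2289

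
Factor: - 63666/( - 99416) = 2^ ( - 2 ) * 3^5*17^(-2 )*43^(- 1)*131^1 = 31833/49708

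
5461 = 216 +5245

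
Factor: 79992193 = 1217^1*65729^1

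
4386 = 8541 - 4155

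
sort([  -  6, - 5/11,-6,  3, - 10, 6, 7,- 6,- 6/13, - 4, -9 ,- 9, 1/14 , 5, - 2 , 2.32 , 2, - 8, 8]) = [ - 10, - 9, - 9, - 8,  -  6,  -  6, - 6,-4, - 2,  -  6/13, - 5/11,1/14 , 2 , 2.32, 3, 5, 6, 7,  8]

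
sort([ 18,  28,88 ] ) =[ 18,28, 88]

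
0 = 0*9281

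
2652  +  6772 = 9424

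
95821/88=8711/8 = 1088.88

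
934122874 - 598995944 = 335126930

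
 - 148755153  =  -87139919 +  - 61615234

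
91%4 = 3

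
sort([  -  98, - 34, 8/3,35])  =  [ - 98,-34 , 8/3,35 ] 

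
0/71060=0 = 0.00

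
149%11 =6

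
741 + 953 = 1694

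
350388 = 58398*6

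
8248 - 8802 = -554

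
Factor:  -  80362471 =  - 7^1*11480353^1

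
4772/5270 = 2386/2635 = 0.91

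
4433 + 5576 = 10009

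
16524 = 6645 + 9879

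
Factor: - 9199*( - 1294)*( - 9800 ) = - 116654358800 = - 2^4*5^2*7^2* 647^1*9199^1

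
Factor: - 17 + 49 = 32 =2^5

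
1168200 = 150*7788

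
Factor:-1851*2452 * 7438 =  - 33758493576  =  -2^3*3^1*613^1*617^1*3719^1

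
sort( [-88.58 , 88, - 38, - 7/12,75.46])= [ - 88.58, - 38, - 7/12,75.46,88]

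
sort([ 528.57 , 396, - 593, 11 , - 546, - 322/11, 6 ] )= [-593, - 546, - 322/11, 6,11, 396  ,  528.57 ]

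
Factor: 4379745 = 3^1 * 5^1*291983^1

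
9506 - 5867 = 3639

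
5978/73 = 81 + 65/73 = 81.89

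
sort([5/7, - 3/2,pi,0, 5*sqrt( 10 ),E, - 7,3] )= [ - 7, - 3/2,0, 5/7,E, 3, pi,5 * sqrt( 10 )]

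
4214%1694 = 826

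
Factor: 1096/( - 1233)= - 2^3*3^( - 2)=- 8/9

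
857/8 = 107 + 1/8 = 107.12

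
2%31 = 2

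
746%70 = 46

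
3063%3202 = 3063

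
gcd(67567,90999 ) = 1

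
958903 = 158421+800482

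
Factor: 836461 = 829^1 * 1009^1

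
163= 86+77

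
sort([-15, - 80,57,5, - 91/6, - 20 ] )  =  [ - 80, - 20, - 91/6,-15, 5,57]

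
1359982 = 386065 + 973917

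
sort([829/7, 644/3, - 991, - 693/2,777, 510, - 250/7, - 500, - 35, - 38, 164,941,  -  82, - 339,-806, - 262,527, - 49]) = [ - 991,- 806,- 500,- 693/2,- 339, - 262, - 82, - 49, -38, - 250/7, - 35, 829/7, 164,644/3, 510,527, 777,941 ]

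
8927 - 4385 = 4542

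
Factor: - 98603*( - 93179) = 151^1*653^1*93179^1 = 9187728937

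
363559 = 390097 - 26538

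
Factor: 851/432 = 2^ ( - 4 )*3^( - 3 )*23^1*37^1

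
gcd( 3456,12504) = 24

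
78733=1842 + 76891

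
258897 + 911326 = 1170223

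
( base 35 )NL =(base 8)1472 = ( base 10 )826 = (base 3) 1010121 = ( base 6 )3454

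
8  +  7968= 7976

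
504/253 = 1 + 251/253 = 1.99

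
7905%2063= 1716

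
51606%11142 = 7038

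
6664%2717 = 1230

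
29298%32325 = 29298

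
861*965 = 830865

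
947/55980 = 947/55980= 0.02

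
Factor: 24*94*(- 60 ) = -2^6*3^2*5^1*47^1 = -  135360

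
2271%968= 335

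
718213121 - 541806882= 176406239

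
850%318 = 214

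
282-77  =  205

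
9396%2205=576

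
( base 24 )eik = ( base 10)8516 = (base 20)115g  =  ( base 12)4b18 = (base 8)20504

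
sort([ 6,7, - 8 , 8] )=[ - 8,  6, 7,8] 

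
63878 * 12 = 766536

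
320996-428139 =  - 107143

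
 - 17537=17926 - 35463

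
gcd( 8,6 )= 2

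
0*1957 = 0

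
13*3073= 39949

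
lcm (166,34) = 2822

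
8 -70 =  - 62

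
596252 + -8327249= - 7730997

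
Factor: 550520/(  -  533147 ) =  - 2^3*5^1*431^( - 1)*1237^(- 1 )*13763^1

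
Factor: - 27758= - 2^1 * 13879^1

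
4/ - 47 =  - 1 + 43/47 =-0.09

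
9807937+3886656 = 13694593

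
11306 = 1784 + 9522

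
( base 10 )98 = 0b1100010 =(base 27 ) 3h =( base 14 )70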